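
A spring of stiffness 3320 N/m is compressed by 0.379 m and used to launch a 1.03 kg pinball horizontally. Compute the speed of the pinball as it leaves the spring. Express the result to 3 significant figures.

v = 21.5 m/s

The pinball leaves the spring when the spring is at natural length, so ½kx² = ½mv²
v = x√(k/m) = 0.379 × √(3320/1.03) = 21.52 m/s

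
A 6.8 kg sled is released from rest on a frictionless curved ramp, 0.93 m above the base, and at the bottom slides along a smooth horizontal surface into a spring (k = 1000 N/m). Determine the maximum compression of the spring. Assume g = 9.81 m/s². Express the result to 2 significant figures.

x = 0.35 m

Gravitational PE at the top equals spring PE at max compression: mgh = ½kx²
x = √(2mgh/k) = √(2 × 6.8 × 9.81 × 0.93 / 1000) = 0.3522 m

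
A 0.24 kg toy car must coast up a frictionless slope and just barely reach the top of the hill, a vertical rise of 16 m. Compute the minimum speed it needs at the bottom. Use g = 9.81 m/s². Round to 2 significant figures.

v = 18 m/s

At the top it is momentarily at rest, so all KE converts to PE: ½mv² = mgh
v = √(2gh) = √(2 × 9.81 × 16) = 17.72 m/s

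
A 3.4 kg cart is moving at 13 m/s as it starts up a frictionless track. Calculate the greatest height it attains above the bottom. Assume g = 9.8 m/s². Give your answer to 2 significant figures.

By energy conservation, ½mv² = mgh
h = v²/(2g) = 13²/(2 × 9.8) = 8.622 m

h = 8.6 m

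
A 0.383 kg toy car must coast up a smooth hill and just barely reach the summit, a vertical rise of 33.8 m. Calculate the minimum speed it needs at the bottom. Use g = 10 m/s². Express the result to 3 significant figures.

v = 26.0 m/s

At the top it is momentarily at rest, so all KE converts to PE: ½mv² = mgh
v = √(2gh) = √(2 × 10 × 33.8) = 26.00 m/s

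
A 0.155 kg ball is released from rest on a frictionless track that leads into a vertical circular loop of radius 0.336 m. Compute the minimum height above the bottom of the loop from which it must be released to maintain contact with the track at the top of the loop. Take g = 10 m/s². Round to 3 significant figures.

At the top, for minimum speed gravity alone supplies the centripetal force: mg = mv_top²/r ⇒ v_top² = gr = 3.360 m²/s²
Energy conservation from release height h to the top (height 2r): mgh = ½mv_top² + mg(2r)
h = v_top²/(2g) + 2r = r/2 + 2r = 5r/2 = 0.8400 m

h = 0.840 m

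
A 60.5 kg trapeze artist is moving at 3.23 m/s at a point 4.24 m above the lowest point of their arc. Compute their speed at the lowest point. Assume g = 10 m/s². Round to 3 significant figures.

v = 9.76 m/s

Mechanical energy is conserved (no friction): ½mv₀² + mgh = ½mv²
v² = v₀² + 2gh = (3.23)² + 2(10)(4.24) = 95.233
v = √95.233 = 9.759 m/s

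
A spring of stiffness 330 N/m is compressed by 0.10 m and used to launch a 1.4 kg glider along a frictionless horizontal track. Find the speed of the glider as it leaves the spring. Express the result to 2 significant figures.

v = 1.5 m/s

Spring PE converts entirely to kinetic energy: ½kx² = ½mv²
v = x√(k/m) = 0.10 × √(330/1.4) = 1.535 m/s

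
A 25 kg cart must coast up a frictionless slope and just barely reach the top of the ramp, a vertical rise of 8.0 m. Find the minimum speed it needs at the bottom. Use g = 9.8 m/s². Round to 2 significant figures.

At the top it is momentarily at rest, so all KE converts to PE: ½mv² = mgh
v = √(2gh) = √(2 × 9.8 × 8.0) = 12.52 m/s

v = 13 m/s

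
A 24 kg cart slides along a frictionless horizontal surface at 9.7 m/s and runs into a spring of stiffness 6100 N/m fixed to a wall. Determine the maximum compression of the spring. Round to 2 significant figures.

x = 0.61 m

At max compression the cart is momentarily at rest: ½mv² = ½kx²
x = v√(m/k) = 9.7 × √(24/6100) = 0.6084 m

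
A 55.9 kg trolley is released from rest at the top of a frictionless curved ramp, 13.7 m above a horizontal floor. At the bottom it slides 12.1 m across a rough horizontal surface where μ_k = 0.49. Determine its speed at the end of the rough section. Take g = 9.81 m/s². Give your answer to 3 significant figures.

Energy at the top = energy at the end + work done against friction:
mgh = ½mv² + μ_k m g d
W_f = μ_k mg d = (0.49)(55.9)(9.81)(12.1) = 3251 J
½mv² = mgh − W_f = 7512.8 − 3251 = 4261.5 J
v = √(2 × 4261.5/55.9) = 12.35 m/s

v = 12.3 m/s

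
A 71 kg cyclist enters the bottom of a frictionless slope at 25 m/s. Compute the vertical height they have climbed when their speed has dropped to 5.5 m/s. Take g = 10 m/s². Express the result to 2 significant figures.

h = 30 m

Energy balance between the two points: ½mv₁² = ½mv₂² + mgh
h = (v₁² − v₂²)/(2g) = (25² − 5.5²)/(2 × 10) = 29.74 m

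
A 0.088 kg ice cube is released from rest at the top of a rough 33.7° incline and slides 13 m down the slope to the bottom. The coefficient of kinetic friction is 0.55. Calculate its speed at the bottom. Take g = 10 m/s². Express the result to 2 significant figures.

Work–energy: mg(L sinθ) − μ_k(mg cosθ)L = ½mv²
mgh = mgL sinθ = (0.088)(10)(13)sin33.7° = 6.3474 J
W_f = μ_k mg cosθ · L = (0.55)(0.088)(10)cos33.7°·13 = 5.235 J
½mv² = 6.3474 − 5.235 = 1.1128 J
v = √(2 × 1.1128/0.088) = 5.029 m/s

v = 5.0 m/s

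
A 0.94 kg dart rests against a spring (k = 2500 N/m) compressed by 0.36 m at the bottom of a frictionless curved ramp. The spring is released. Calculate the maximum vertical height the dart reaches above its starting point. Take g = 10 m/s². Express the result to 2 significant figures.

h = 17 m

At maximum height the dart is at rest, so ½kx² = mgh
h = kx²/(2mg) = (2500)(0.36)²/(2 × 0.94 × 10) = 17.23 m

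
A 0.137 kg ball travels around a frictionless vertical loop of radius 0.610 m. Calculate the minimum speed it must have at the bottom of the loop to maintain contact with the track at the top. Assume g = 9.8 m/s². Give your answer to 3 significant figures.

v = 5.47 m/s

At the top: mg = mv_top²/r ⇒ v_top² = gr = 5.978 m²/s²
Energy from bottom to top (height 2r): ½mv_bot² = ½mv_top² + mg(2r)
v_bot² = gr + 4gr = 5gr = 29.89
v_bot = √(5gr) = 5.467 m/s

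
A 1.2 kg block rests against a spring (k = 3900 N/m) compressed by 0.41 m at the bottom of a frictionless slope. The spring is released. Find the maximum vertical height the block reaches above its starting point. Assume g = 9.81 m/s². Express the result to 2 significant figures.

At maximum height the block is at rest, so ½kx² = mgh
h = kx²/(2mg) = (3900)(0.41)²/(2 × 1.2 × 9.81) = 27.85 m

h = 28 m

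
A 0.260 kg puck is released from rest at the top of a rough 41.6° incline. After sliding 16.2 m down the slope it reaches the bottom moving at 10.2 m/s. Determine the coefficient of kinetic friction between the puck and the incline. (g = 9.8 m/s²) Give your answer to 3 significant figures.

The energy dissipated by friction is the PE lost minus the KE gained:
mgL sinθ = 27.405 J; ½mv² = 13.525 J
W_f = 27.405 − 13.525 = 13.88 J
μ_k = W_f/(mg cosθ · L) = 13.88/(1.905 × 16.2) = 0.4497

μ_k = 0.450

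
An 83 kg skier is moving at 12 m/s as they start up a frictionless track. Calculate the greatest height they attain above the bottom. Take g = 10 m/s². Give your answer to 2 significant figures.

h = 7.2 m

By energy conservation, ½mv² = mgh
h = v²/(2g) = 12²/(2 × 10) = 7.200 m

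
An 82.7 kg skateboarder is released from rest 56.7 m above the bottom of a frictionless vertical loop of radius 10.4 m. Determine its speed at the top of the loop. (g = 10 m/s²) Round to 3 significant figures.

v = 26.8 m/s

Energy conservation: mgh = ½mv_top² + mg(2r)
v_top² = 2g(h − 2r) = 2(10)(56.7 − 20.80) = 718.0
v_top = 26.80 m/s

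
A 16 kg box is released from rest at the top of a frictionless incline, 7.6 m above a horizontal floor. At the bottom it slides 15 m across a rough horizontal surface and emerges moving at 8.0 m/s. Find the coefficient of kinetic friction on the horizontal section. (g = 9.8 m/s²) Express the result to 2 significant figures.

μ_k = 0.29

Energy at the top = energy at the end + work done against friction:
mgh = ½mv² + μ_k m g d
mgh = 1191.7 J; ½mv² = 512.00 J
W_f = 1191.7 − 512.00 = 679.7 J
μ_k = W_f/(mg·d) = 679.7/(156.8 × 15) = 0.2890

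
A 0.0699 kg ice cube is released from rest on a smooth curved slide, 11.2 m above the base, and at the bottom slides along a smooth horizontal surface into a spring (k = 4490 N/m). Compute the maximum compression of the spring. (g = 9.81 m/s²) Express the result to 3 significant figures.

x = 0.0585 m

At max compression the cube is momentarily at rest: mgh = ½kx²
x = √(2mgh/k) = √(2 × 0.0699 × 9.81 × 11.2 / 4490) = 0.05849 m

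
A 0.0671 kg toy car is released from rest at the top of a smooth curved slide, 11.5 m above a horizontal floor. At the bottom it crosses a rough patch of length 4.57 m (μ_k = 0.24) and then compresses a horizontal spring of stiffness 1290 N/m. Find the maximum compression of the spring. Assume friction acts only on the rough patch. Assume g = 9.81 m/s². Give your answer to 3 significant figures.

x = 0.103 m

Initial energy: E₁ = mgh = (0.0671)(9.81)(11.5) = 7.5699 J
Friction removes W_f = μ_k mg d = (0.24)(0.0671)(9.81)(4.57) = 0.7220 J
Energy reaching the spring: E = 7.5699 − 0.7220 = 6.8479 J
At max compression ½kx² = E ⇒ x = √(2E/k) = √(2 × 6.8479/1290) = 0.1030 m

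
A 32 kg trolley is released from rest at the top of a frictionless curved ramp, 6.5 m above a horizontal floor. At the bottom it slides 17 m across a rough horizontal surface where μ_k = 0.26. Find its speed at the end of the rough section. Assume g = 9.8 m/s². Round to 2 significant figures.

Applying the work–energy principle:
mgh = ½mv² + μ_k m g d
W_f = μ_k mg d = (0.26)(32)(9.8)(17) = 1386 J
½mv² = mgh − W_f = 2038.4 − 1386 = 652.29 J
v = √(2 × 652.29/32) = 6.385 m/s

v = 6.4 m/s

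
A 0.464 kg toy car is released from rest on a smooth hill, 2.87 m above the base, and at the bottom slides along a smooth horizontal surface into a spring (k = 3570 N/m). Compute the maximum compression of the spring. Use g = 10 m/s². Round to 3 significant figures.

x = 0.0864 m

Energy conservation (no friction) from release to max compression: mgh = ½kx²
x = √(2mgh/k) = √(2 × 0.464 × 10 × 2.87 / 3570) = 0.08637 m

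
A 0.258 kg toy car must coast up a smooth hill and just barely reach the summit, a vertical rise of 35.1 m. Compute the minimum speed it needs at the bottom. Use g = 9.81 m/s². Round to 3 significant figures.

At the top it is momentarily at rest, so all KE converts to PE: ½mv² = mgh
v = √(2gh) = √(2 × 9.81 × 35.1) = 26.24 m/s

v = 26.2 m/s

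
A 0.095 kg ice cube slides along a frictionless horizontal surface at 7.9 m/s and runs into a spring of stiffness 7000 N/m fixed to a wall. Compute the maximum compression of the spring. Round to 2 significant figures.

x = 0.029 m

All KE is stored as spring PE at maximum compression: ½mv² = ½kx²
x = v√(m/k) = 7.9 × √(0.095/7000) = 0.02910 m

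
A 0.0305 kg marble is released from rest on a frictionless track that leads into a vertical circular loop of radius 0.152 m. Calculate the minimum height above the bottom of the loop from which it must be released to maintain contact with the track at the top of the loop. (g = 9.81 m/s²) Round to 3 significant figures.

h = 0.380 m

At the top, for minimum speed gravity alone supplies the centripetal force: mg = mv_top²/r ⇒ v_top² = gr = 1.491 m²/s²
Energy conservation from release height h to the top (height 2r): mgh = ½mv_top² + mg(2r)
h = v_top²/(2g) + 2r = r/2 + 2r = 5r/2 = 0.3800 m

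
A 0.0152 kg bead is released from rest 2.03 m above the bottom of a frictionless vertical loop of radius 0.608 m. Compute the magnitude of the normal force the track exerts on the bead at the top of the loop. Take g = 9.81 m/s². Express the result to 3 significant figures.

Energy from release to top (height 2r): mgh = ½mv_top² + mg(2r)
v_top² = 2g(h − 2r) = 2(9.81)(2.03 − 1.216) = 15.971 m²/s²
At the top, both N and weight point toward the centre: N + mg = mv_top²/r
N = m(v_top²/r − g) = 0.0152(15.971/0.608 − 9.81) = 0.2502 N

N = 0.250 N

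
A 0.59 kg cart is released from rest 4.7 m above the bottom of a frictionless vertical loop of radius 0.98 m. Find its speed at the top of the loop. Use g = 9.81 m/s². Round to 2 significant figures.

Energy conservation: mgh = ½mv_top² + mg(2r)
v_top² = 2g(h − 2r) = 2(9.81)(4.7 − 1.960) = 53.76
v_top = 7.332 m/s

v = 7.3 m/s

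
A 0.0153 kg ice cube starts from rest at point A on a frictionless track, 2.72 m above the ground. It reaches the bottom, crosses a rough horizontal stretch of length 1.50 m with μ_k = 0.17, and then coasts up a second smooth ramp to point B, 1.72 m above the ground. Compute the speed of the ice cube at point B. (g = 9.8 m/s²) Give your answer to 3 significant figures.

v = 3.82 m/s

Energy at A: mgh₁ = (0.0153)(9.8)(2.72) = 0.40784 J
Friction loss: W_f = μ_k mg d = 0.03823 J
At B: ½mv² + mgh₂ = mgh₁ − W_f
½mv² = 0.40784 − 0.03823 − 0.25790 = 0.11171 J
v = √(2 × 0.11171/0.0153) = 3.821 m/s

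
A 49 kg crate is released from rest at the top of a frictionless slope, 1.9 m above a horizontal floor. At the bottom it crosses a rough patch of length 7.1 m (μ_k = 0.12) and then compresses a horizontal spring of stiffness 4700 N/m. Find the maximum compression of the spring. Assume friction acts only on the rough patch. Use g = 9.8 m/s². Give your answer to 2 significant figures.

Initial energy: E₁ = mgh = (49)(9.8)(1.9) = 912.38 J
Friction removes W_f = μ_k mg d = (0.12)(49)(9.8)(7.1) = 409.1 J
Energy reaching the spring: E = 912.38 − 409.1 = 503.25 J
At max compression ½kx² = E ⇒ x = √(2E/k) = √(2 × 503.25/4700) = 0.4628 m

x = 0.46 m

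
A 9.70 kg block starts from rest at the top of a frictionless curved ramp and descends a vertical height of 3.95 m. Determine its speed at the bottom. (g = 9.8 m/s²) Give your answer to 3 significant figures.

Mechanical energy is conserved (no friction): mgh = ½mv²
The mass cancels from both sides.
v = √(2gh) = √(2 × 9.8 × 3.95) = √77.420 = 8.799 m/s

v = 8.80 m/s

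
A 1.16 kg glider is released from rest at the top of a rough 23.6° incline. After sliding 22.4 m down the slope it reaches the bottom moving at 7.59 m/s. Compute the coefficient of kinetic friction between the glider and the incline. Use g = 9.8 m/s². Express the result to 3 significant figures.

mgh = ½mv² + μ_k (mg cosθ) L, with h = L sinθ
mgL sinθ = 101.95 J; ½mv² = 33.413 J
W_f = 101.95 − 33.413 = 68.53 J
μ_k = W_f/(mg cosθ · L) = 68.53/(10.42 × 22.4) = 0.2937

μ_k = 0.294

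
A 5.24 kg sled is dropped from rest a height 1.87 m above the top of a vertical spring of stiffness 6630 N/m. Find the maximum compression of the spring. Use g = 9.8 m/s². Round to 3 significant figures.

x = 0.178 m

Let x be the compression. The total drop is H + x, and the sled is instantaneously at rest at max compression, so energy conservation gives:
mg(H + x) = ½kx²
½(6630)x² − (5.24)(9.8)x − (5.24)(9.8)(1.87) = 0
3315x² − 51.35x − 96.03 = 0
x = [51.35 + √(2637 + 1.2733e+06)]/(2 × 3315) = 0.1781 m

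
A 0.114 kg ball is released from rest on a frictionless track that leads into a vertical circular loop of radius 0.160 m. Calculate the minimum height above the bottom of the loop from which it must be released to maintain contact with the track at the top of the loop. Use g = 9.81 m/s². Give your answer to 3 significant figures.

At the top, for minimum speed gravity alone supplies the centripetal force: mg = mv_top²/r ⇒ v_top² = gr = 1.570 m²/s²
Energy conservation from release height h to the top (height 2r): mgh = ½mv_top² + mg(2r)
h = v_top²/(2g) + 2r = r/2 + 2r = 5r/2 = 0.4000 m

h = 0.400 m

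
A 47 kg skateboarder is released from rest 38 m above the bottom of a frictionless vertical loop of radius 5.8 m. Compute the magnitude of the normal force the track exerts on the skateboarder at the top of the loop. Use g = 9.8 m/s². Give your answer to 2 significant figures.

N = 3700 N

Energy from release to top (height 2r): mgh = ½mv_top² + mg(2r)
v_top² = 2g(h − 2r) = 2(9.8)(38 − 11.60) = 517.44 m²/s²
At the top, both N and weight point toward the centre: N + mg = mv_top²/r
N = m(v_top²/r − g) = 47(517.44/5.8 − 9.8) = 3732 N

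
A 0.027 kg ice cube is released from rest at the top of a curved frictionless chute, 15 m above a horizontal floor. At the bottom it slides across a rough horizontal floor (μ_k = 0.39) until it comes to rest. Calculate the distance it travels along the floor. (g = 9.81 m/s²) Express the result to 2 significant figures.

d = 38 m

Energy bookkeeping (friction removes W_f = μ_k N d):
At rest all PE has been dissipated by friction: mgh = μ_k m g d
d = h/μ_k = 15/0.39 = 38.46 m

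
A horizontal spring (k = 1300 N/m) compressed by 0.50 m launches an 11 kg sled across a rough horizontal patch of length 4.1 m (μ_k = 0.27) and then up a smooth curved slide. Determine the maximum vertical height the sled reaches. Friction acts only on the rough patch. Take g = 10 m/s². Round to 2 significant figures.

h = 0.37 m

Spring energy: E₀ = ½kx² = ½(1300)(0.50)² = 162.50 J
Friction: W_f = μ_k mg d = (0.27)(11)(10)(4.1) = 121.8 J
Energy at base of ramp: E = 162.50 − 121.8 = 40.730 J
At max height all remaining energy is PE: mgh = E ⇒ h = E/(mg) = 40.730/(11 × 10) = 0.3703 m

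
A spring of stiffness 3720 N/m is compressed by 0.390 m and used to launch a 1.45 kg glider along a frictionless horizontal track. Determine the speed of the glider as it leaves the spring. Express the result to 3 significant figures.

v = 19.8 m/s

Conservation of energy: ½kx² = ½mv²
v = x√(k/m) = 0.390 × √(3720/1.45) = 19.75 m/s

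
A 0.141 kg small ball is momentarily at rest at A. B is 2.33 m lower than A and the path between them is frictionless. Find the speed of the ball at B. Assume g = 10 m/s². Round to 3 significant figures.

v = 6.83 m/s

Equating total energy at the two states: mgh = ½mv²
The mass cancels from both sides.
v = √(2gh) = √(2 × 10 × 2.33) = √46.600 = 6.826 m/s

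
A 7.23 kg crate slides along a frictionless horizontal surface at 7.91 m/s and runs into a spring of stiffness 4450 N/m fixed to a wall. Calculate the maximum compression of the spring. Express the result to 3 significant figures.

x = 0.319 m

At max compression the crate is momentarily at rest: ½mv² = ½kx²
x = v√(m/k) = 7.91 × √(7.23/4450) = 0.3188 m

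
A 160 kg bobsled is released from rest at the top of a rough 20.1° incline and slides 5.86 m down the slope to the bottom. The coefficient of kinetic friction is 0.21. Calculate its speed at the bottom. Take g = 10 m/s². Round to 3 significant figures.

Work–energy: mg(L sinθ) − μ_k(mg cosθ)L = ½mv²
mgh = mgL sinθ = (160)(10)(5.86)sin20.1° = 3222.2 J
W_f = μ_k mg cosθ · L = (0.21)(160)(10)cos20.1°·5.86 = 1849 J
½mv² = 3222.2 − 1849 = 1373.1 J
v = √(2 × 1373.1/160) = 4.143 m/s

v = 4.14 m/s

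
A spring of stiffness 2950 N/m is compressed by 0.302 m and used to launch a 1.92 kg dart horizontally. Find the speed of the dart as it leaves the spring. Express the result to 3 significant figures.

v = 11.8 m/s

Conservation of energy: ½kx² = ½mv²
v = x√(k/m) = 0.302 × √(2950/1.92) = 11.84 m/s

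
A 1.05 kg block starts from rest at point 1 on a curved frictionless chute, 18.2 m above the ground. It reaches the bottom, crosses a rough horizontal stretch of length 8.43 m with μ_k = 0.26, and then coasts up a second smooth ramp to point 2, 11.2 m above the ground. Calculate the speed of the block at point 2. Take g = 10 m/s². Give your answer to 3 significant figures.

Energy at 1: mgh₁ = (1.05)(10)(18.2) = 191.10 J
Friction loss: W_f = μ_k mg d = 23.01 J
At 2: ½mv² + mgh₂ = mgh₁ − W_f
½mv² = 191.10 − 23.01 − 117.60 = 50.486 J
v = √(2 × 50.486/1.05) = 9.806 m/s

v = 9.81 m/s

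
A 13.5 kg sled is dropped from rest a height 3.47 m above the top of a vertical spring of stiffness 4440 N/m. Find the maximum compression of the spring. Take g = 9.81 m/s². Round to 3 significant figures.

Let x be the compression. The total drop is H + x, and the sled is instantaneously at rest at max compression, so energy conservation gives:
mg(H + x) = ½kx²
½(4440)x² − (13.5)(9.81)x − (13.5)(9.81)(3.47) = 0
2220x² − 132.4x − 459.5 = 0
x = [132.4 + √(17539 + 4.0808e+06)]/(2 × 2220) = 0.4858 m

x = 0.486 m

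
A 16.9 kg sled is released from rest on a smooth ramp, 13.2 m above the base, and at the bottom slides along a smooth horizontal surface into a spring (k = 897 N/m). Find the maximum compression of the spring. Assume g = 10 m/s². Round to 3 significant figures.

x = 2.23 m

At max compression the sled is momentarily at rest: mgh = ½kx²
x = √(2mgh/k) = √(2 × 16.9 × 10 × 13.2 / 897) = 2.230 m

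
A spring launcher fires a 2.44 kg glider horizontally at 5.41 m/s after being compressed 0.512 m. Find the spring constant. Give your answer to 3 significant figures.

Energy stored in the spring equals the launch KE: ½kx² = ½mv²
k = mv²/x² = (2.44)(5.41)²/(0.512)² = 272.4 N/m

k = 272 N/m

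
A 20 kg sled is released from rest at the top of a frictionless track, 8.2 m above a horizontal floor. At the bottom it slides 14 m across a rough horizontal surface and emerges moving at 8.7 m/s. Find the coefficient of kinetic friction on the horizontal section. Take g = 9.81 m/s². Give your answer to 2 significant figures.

μ_k = 0.31

Energy bookkeeping (friction removes W_f = μ_k N d):
mgh = ½mv² + μ_k m g d
mgh = 1608.8 J; ½mv² = 756.90 J
W_f = 1608.8 − 756.90 = 851.9 J
μ_k = W_f/(mg·d) = 851.9/(196.2 × 14) = 0.3102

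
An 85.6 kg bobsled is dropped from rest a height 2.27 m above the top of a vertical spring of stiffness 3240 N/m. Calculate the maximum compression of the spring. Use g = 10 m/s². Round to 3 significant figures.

Take the reference level at the top of the uncompressed spring. At max compression the bobsled has fallen H + x and is momentarily at rest:
mg(H + x) = ½kx²
½(3240)x² − (85.6)(10)x − (85.6)(10)(2.27) = 0
1620x² − 856.0x − 1943 = 0
x = [856.0 + √(732736 + 1.2591e+07)]/(2 × 1620) = 1.391 m

x = 1.39 m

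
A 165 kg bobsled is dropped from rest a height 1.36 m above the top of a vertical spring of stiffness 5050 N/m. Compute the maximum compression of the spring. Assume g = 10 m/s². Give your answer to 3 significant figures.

Take the reference level at the top of the uncompressed spring. At max compression the bobsled has fallen H + x and is momentarily at rest:
mg(H + x) = ½kx²
½(5050)x² − (165)(10)x − (165)(10)(1.36) = 0
2525x² − 1650x − 2244 = 0
x = [1650 + √(2.722e+06 + 2.2664e+07)]/(2 × 2525) = 1.324 m

x = 1.32 m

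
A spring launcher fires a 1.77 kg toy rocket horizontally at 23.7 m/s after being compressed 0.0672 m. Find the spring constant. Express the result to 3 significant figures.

k = 220000 N/m

Spring PE at full compression equals KE at release: ½kx² = ½mv²
k = mv²/x² = (1.77)(23.7)²/(0.0672)² = 220156 N/m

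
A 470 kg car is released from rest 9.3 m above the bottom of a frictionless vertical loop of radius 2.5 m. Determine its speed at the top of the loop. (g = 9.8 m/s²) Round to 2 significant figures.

Energy conservation: mgh = ½mv_top² + mg(2r)
v_top² = 2g(h − 2r) = 2(9.8)(9.3 − 5.000) = 84.28
v_top = 9.180 m/s

v = 9.2 m/s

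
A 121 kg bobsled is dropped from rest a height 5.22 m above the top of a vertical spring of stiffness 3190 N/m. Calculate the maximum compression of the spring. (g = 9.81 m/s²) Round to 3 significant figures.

Take the reference level at the top of the uncompressed spring. At max compression the bobsled has fallen H + x and is momentarily at rest:
mg(H + x) = ½kx²
½(3190)x² − (121)(9.81)x − (121)(9.81)(5.22) = 0
1595x² − 1187x − 6196 = 0
x = [1187 + √(1.409e+06 + 3.9532e+07)]/(2 × 1595) = 2.378 m

x = 2.38 m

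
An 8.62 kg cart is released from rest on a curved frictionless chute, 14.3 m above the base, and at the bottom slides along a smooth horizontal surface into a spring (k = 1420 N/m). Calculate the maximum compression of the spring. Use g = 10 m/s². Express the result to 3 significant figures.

Gravitational PE at the top equals spring PE at max compression: mgh = ½kx²
x = √(2mgh/k) = √(2 × 8.62 × 10 × 14.3 / 1420) = 1.318 m

x = 1.32 m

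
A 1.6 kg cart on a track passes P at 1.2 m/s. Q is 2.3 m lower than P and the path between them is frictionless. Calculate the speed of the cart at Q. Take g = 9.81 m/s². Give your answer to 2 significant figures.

v = 6.8 m/s

Equating total energy at the two states: ½mv₀² + mgh = ½mv²
v² = v₀² + 2gh = (1.2)² + 2(9.81)(2.3) = 46.566
v = √46.566 = 6.824 m/s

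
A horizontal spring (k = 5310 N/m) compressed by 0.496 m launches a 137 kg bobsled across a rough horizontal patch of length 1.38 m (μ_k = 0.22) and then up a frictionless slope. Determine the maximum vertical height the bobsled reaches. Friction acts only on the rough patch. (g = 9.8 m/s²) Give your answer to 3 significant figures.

Spring energy: E₀ = ½kx² = ½(5310)(0.496)² = 653.17 J
Friction: W_f = μ_k mg d = (0.22)(137)(9.8)(1.38) = 407.6 J
Energy at base of ramp: E = 653.17 − 407.6 = 245.56 J
At max height all remaining energy is PE: mgh = E ⇒ h = E/(mg) = 245.56/(137 × 9.8) = 0.1829 m

h = 0.183 m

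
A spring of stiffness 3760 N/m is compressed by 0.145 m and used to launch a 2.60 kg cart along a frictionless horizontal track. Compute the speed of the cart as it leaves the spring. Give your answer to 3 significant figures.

v = 5.51 m/s

The cart leaves the spring when the spring is at natural length, so ½kx² = ½mv²
v = x√(k/m) = 0.145 × √(3760/2.60) = 5.514 m/s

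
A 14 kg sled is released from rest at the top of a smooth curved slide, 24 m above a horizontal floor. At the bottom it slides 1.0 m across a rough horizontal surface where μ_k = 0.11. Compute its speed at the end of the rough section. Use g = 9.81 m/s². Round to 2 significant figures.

Energy bookkeeping (friction removes W_f = μ_k N d):
mgh = ½mv² + μ_k m g d
W_f = μ_k mg d = (0.11)(14)(9.81)(1.0) = 15.11 J
½mv² = mgh − W_f = 3296.2 − 15.11 = 3281.1 J
v = √(2 × 3281.1/14) = 21.65 m/s

v = 22 m/s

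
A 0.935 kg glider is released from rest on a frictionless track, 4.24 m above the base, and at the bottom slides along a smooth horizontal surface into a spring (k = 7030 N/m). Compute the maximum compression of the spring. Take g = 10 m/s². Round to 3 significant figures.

Gravitational PE at the top equals spring PE at max compression: mgh = ½kx²
x = √(2mgh/k) = √(2 × 0.935 × 10 × 4.24 / 7030) = 0.1062 m

x = 0.106 m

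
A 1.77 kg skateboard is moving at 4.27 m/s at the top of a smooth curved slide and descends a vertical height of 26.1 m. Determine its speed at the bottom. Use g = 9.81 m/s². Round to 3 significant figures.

Mechanical energy is conserved (no friction): ½mv₀² + mgh = ½mv²
The mass cancels from both sides.
v² = v₀² + 2gh = (4.27)² + 2(9.81)(26.1) = 530.31
v = √530.31 = 23.03 m/s

v = 23.0 m/s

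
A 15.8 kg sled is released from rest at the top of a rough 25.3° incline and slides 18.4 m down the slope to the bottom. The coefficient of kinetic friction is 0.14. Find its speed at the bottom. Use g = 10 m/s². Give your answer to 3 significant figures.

v = 10.5 m/s

Work–energy: mg(L sinθ) − μ_k(mg cosθ)L = ½mv²
mgh = mgL sinθ = (15.8)(10)(18.4)sin25.3° = 1242.4 J
W_f = μ_k mg cosθ · L = (0.14)(15.8)(10)cos25.3°·18.4 = 368.0 J
½mv² = 1242.4 − 368.0 = 874.45 J
v = √(2 × 874.45/15.8) = 10.52 m/s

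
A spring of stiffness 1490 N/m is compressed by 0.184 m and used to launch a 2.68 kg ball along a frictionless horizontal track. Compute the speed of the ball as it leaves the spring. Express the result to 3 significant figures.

Conservation of energy: ½kx² = ½mv²
v = x√(k/m) = 0.184 × √(1490/2.68) = 4.339 m/s

v = 4.34 m/s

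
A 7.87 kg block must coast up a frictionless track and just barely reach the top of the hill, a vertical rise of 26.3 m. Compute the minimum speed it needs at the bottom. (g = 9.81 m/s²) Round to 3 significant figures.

v = 22.7 m/s

At the top it is momentarily at rest, so all KE converts to PE: ½mv² = mgh
v = √(2gh) = √(2 × 9.81 × 26.3) = 22.72 m/s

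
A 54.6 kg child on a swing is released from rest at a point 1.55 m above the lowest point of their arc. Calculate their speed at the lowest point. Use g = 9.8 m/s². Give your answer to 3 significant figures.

Energy conservation between the two points: mgh = ½mv²
The mass cancels from both sides.
v = √(2gh) = √(2 × 9.8 × 1.55) = √30.380 = 5.512 m/s

v = 5.51 m/s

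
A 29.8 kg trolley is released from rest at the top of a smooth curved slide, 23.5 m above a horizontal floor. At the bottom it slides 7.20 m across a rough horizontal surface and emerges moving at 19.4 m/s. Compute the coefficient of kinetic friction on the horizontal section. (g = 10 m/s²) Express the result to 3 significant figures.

Energy at the top = energy at the end + work done against friction:
mgh = ½mv² + μ_k m g d
mgh = 7003.0 J; ½mv² = 5607.8 J
W_f = 7003.0 − 5607.8 = 1395 J
μ_k = W_f/(mg·d) = 1395/(298.0 × 7.20) = 0.6503

μ_k = 0.650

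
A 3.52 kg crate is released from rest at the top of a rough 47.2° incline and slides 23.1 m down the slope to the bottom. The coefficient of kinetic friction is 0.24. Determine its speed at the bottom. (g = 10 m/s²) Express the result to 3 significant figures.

Energy: mgh = ½mv² + W_f, with h = L sinθ and W_f = μ_k (mg cosθ) L
mgh = mgL sinθ = (3.52)(10)(23.1)sin47.2° = 596.61 J
W_f = μ_k mg cosθ · L = (0.24)(3.52)(10)cos47.2°·23.1 = 132.6 J
½mv² = 596.61 − 132.6 = 464.02 J
v = √(2 × 464.02/3.52) = 16.24 m/s

v = 16.2 m/s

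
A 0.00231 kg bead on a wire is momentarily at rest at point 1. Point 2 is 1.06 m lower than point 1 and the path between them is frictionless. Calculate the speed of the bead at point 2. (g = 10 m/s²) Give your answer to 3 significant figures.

v = 4.60 m/s

Equating total energy at the two states: mgh = ½mv²
The mass cancels from both sides.
v = √(2gh) = √(2 × 10 × 1.06) = √21.200 = 4.604 m/s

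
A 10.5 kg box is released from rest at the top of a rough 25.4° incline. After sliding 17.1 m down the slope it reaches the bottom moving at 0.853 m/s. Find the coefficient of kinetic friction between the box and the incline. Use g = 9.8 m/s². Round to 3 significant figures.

μ_k = 0.472

mgh = ½mv² + μ_k (mg cosθ) L, with h = L sinθ
mgL sinθ = 754.75 J; ½mv² = 3.8199 J
W_f = 754.75 − 3.8199 = 750.9 J
μ_k = W_f/(mg cosθ · L) = 750.9/(92.95 × 17.1) = 0.4724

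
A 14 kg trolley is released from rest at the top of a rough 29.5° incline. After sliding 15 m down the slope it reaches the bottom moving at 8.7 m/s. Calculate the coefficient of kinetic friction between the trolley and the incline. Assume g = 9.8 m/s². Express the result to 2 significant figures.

mgh = ½mv² + μ_k (mg cosθ) L, with h = L sinθ
mgL sinθ = 1013.4 J; ½mv² = 529.83 J
W_f = 1013.4 − 529.83 = 483.6 J
μ_k = W_f/(mg cosθ · L) = 483.6/(119.4 × 15) = 0.2700

μ_k = 0.27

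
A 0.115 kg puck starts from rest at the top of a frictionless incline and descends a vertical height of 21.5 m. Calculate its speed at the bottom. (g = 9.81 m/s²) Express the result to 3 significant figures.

Equating total energy at the two states: mgh = ½mv²
The mass cancels from both sides.
v = √(2gh) = √(2 × 9.81 × 21.5) = √421.83 = 20.54 m/s

v = 20.5 m/s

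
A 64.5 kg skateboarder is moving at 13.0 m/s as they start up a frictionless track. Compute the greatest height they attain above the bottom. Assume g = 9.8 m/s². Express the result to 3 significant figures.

Setting KE at the bottom equal to PE gained: ½mv² = mgh
h = v²/(2g) = 13.0²/(2 × 9.8) = 8.622 m

h = 8.62 m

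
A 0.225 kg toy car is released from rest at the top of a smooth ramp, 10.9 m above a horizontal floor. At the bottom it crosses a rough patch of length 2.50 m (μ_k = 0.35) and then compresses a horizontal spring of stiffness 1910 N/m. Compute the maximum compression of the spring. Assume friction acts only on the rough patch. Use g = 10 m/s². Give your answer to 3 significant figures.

Initial energy: E₁ = mgh = (0.225)(10)(10.9) = 24.525 J
Friction removes W_f = μ_k mg d = (0.35)(0.225)(10)(2.50) = 1.969 J
Energy reaching the spring: E = 24.525 − 1.969 = 22.556 J
At max compression ½kx² = E ⇒ x = √(2E/k) = √(2 × 22.556/1910) = 0.1537 m

x = 0.154 m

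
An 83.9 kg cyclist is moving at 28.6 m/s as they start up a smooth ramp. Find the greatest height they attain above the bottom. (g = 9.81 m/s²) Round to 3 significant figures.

Setting KE at the bottom equal to PE gained: ½mv² = mgh
h = v²/(2g) = 28.6²/(2 × 9.81) = 41.69 m

h = 41.7 m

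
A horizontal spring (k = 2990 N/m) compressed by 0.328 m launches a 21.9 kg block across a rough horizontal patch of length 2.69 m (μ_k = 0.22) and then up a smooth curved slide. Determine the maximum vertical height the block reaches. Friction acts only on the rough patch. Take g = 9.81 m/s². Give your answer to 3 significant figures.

Spring energy: E₀ = ½kx² = ½(2990)(0.328)² = 160.84 J
Friction: W_f = μ_k mg d = (0.22)(21.9)(9.81)(2.69) = 127.1 J
Energy at base of ramp: E = 160.84 − 127.1 = 33.696 J
At max height all remaining energy is PE: mgh = E ⇒ h = E/(mg) = 33.696/(21.9 × 9.81) = 0.1568 m

h = 0.157 m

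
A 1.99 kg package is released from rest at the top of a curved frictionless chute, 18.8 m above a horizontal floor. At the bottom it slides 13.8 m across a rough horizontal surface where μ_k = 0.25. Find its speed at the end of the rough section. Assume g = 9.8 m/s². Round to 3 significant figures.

v = 17.3 m/s

Applying the work–energy principle:
mgh = ½mv² + μ_k m g d
W_f = μ_k mg d = (0.25)(1.99)(9.8)(13.8) = 67.28 J
½mv² = mgh − W_f = 366.64 − 67.28 = 299.36 J
v = √(2 × 299.36/1.99) = 17.35 m/s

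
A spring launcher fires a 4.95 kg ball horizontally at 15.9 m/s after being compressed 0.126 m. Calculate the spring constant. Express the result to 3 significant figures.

Spring PE at full compression equals KE at release: ½kx² = ½mv²
k = mv²/x² = (4.95)(15.9)²/(0.126)² = 78824 N/m

k = 78800 N/m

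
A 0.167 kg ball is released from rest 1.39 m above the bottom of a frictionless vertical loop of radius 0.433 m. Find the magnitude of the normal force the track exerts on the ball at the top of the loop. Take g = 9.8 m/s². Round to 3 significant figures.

Energy from release to top (height 2r): mgh = ½mv_top² + mg(2r)
v_top² = 2g(h − 2r) = 2(9.8)(1.39 − 0.8660) = 10.270 m²/s²
At the top, both N and weight point toward the centre: N + mg = mv_top²/r
N = m(v_top²/r − g) = 0.167(10.270/0.433 − 9.8) = 2.325 N

N = 2.32 N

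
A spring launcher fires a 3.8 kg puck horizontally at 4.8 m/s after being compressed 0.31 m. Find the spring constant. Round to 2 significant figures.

k = 910 N/m

½kx² = ½mv²
k = mv²/x² = (3.8)(4.8)²/(0.31)² = 911.1 N/m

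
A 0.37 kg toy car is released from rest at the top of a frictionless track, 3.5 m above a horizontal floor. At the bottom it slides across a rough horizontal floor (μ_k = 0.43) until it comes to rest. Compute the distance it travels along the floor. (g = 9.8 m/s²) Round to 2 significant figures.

d = 8.1 m

Energy at the top = energy at the end + work done against friction:
At rest all PE has been dissipated by friction: mgh = μ_k m g d
d = h/μ_k = 3.5/0.43 = 8.140 m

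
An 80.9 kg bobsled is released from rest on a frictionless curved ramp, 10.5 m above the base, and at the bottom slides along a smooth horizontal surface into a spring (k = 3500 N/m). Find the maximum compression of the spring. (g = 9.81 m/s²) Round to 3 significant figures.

x = 2.18 m

Gravitational PE at the top equals spring PE at max compression: mgh = ½kx²
x = √(2mgh/k) = √(2 × 80.9 × 9.81 × 10.5 / 3500) = 2.182 m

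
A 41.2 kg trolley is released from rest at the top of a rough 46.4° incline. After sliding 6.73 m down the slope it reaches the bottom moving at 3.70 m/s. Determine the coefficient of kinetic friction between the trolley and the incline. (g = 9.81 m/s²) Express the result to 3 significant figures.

The energy dissipated by friction is the PE lost minus the KE gained:
mgL sinθ = 1969.8 J; ½mv² = 282.01 J
W_f = 1969.8 − 282.01 = 1688 J
μ_k = W_f/(mg cosθ · L) = 1688/(278.7 × 6.73) = 0.8998

μ_k = 0.900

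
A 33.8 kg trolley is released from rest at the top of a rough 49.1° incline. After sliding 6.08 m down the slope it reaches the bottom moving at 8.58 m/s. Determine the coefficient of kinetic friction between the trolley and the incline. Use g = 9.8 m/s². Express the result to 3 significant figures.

Energy balance down the incline: mg L sinθ − ½mv² = μ_k (mg cosθ) L
mgL sinθ = 1522.2 J; ½mv² = 1244.1 J
W_f = 1522.2 − 1244.1 = 278.1 J
μ_k = W_f/(mg cosθ · L) = 278.1/(216.9 × 6.08) = 0.2109

μ_k = 0.211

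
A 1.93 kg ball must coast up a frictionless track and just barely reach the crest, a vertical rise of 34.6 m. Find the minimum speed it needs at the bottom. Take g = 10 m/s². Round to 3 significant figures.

v = 26.3 m/s

At the top it is momentarily at rest, so all KE converts to PE: ½mv² = mgh
v = √(2gh) = √(2 × 10 × 34.6) = 26.31 m/s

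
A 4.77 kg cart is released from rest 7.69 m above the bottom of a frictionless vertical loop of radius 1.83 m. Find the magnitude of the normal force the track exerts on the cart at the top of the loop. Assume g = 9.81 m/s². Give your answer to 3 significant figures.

Energy from release to top (height 2r): mgh = ½mv_top² + mg(2r)
v_top² = 2g(h − 2r) = 2(9.81)(7.69 − 3.660) = 79.069 m²/s²
At the top, both N and weight point toward the centre: N + mg = mv_top²/r
N = m(v_top²/r − g) = 4.77(79.069/1.83 − 9.81) = 159.3 N

N = 159 N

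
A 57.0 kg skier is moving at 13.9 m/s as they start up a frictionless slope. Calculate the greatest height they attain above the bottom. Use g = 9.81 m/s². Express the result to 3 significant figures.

h = 9.85 m

By energy conservation, ½mv² = mgh
h = v²/(2g) = 13.9²/(2 × 9.81) = 9.848 m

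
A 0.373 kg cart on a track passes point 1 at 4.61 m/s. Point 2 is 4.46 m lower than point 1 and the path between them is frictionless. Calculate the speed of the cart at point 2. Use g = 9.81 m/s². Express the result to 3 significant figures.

v = 10.4 m/s

Energy conservation between the two points: ½mv₀² + mgh = ½mv²
v² = v₀² + 2gh = (4.61)² + 2(9.81)(4.46) = 108.76
v = √108.76 = 10.43 m/s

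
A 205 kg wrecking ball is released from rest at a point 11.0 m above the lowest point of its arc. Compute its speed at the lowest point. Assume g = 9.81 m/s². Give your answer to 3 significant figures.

v = 14.7 m/s

Equating total energy at the two states: mgh = ½mv²
v = √(2gh) = √(2 × 9.81 × 11.0) = √215.82 = 14.69 m/s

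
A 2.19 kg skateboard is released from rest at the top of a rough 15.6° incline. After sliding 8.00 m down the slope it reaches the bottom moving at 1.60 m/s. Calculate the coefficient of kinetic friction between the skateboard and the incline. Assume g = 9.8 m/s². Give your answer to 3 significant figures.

mgh = ½mv² + μ_k (mg cosθ) L, with h = L sinθ
mgL sinθ = 46.172 J; ½mv² = 2.8032 J
W_f = 46.172 − 2.8032 = 43.37 J
μ_k = W_f/(mg cosθ · L) = 43.37/(20.67 × 8.00) = 0.2623

μ_k = 0.262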